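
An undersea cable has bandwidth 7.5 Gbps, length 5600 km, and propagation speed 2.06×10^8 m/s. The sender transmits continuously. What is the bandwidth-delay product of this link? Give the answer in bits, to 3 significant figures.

Propagation delay = 5600000 / 206000000 = 0.0271845 s.
BDP = R × t_prop = 7500000000 × 0.0271845 = 203883000 bits.

204000000 bits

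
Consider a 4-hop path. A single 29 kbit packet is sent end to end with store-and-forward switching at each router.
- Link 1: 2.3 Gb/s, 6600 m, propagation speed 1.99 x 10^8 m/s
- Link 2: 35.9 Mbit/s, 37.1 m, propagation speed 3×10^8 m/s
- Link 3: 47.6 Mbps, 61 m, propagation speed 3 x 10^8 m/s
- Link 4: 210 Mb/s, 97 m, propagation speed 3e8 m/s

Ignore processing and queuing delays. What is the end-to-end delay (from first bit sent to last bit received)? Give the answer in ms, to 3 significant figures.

1.60 ms

L = 29000 bits.
Transmission delays (L/R per hop): 0.0126087, 0.807799, 0.609244, 0.138095 ms; sum = 1.56775 ms.
Propagation delays (d/s per hop): 0.0331658, 0.000123667, 0.000203333, 0.000323333 ms; sum = 0.0338162 ms.
End-to-end = 1.60 ms.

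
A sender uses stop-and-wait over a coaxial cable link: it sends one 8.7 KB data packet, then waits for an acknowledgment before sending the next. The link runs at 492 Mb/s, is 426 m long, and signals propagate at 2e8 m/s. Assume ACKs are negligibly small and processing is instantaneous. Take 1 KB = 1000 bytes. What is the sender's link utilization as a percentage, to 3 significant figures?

t_tx = L/R = 69600/492000000 = 0.000141463 s.
t_prop = 426/200000000 = 2.13e-06 s; RTT = 4.26e-06 s.
Cycle = t_tx + RTT = 0.000145723 s.
Utilization = t_tx / cycle = 0.000141463/0.000145723 = 97.1 %.

97.1 %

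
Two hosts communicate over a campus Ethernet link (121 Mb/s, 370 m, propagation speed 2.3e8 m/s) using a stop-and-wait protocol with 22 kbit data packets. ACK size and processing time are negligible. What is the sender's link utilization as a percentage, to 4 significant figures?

t_tx = L/R = 22000/121000000 = 0.000181818 s.
t_prop = 370/2.3e+08 = 1.6087e-06 s; RTT = 3.21739e-06 s.
Cycle = t_tx + RTT = 0.000185036 s.
Utilization = t_tx / cycle = 0.000181818/0.000185036 = 98.26 %.

98.26 %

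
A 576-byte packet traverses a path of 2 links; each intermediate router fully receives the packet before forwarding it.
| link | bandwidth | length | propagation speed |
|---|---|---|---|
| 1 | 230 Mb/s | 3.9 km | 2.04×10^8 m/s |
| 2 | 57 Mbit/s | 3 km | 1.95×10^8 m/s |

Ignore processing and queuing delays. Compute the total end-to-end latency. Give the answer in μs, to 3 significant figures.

135 μs

L = 576 × 8 = 4608 bits.
Transmission delays (L/R per hop): 20.0348, 80.8421 μs; sum = 100.877 μs.
Propagation delays (d/s per hop): 19.1176, 15.3846 μs; sum = 34.5023 μs.
End-to-end = 135 μs.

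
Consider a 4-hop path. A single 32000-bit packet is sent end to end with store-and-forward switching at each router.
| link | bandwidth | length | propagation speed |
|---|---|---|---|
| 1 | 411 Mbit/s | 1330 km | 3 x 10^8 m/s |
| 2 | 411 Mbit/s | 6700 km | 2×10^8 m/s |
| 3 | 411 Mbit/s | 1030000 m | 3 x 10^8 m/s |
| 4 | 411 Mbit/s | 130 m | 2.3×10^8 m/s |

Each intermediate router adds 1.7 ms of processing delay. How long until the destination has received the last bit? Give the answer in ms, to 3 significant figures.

Transmission delay per hop = L/R = 32000/411000000 = 0.0778589 ms; 4 hops → 0.311436 ms.
Propagation delays (d/s per hop): 4.43333, 33.5, 3.43333, 0.000565217 ms; sum = 41.3672 ms.
Processing at 3 router(s): 3 × 1.7 ms = 5.1 ms.
End-to-end = 46.8 ms.

46.8 ms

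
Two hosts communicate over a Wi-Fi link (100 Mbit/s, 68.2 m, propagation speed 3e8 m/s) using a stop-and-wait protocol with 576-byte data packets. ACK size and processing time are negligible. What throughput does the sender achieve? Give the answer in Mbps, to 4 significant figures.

99.02 Mbps

t_tx = L/R = 4608/100000000 = 4.608e-05 s.
t_prop = 68.2/300000000 = 2.27333e-07 s; RTT = 4.54667e-07 s.
Cycle = t_tx + RTT = 4.65347e-05 s.
Throughput = L / cycle = 4608 / 4.65347e-05 = 99.02 Mbps.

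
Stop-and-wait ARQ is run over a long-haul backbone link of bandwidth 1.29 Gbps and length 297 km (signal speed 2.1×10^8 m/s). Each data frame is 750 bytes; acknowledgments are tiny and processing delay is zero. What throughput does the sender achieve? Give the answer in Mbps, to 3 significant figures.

2.12 Mbps

t_tx = L/R = 6000/1290000000 = 4.65116e-06 s.
t_prop = 297000/210000000 = 0.00141429 s; RTT = 0.00282857 s.
Cycle = t_tx + RTT = 0.00283322 s.
Throughput = L / cycle = 6000 / 0.00283322 = 2.12 Mbps.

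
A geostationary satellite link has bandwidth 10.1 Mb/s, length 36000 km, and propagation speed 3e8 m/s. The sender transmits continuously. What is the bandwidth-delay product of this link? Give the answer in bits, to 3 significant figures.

1210000 bits

Propagation delay = 36000000 / 300000000 = 0.12 s.
BDP = R × t_prop = 10100000 × 0.12 = 1212000 bits.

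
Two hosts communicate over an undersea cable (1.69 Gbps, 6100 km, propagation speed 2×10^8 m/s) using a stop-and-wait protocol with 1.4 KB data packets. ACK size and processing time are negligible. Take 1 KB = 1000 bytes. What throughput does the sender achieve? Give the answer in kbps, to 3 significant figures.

t_tx = L/R = 11200/1690000000 = 6.62722e-06 s.
t_prop = 6100000/200000000 = 0.0305 s; RTT = 0.061 s.
Cycle = t_tx + RTT = 0.0610066 s.
Throughput = L / cycle = 11200 / 0.0610066 = 184 kbps.

184 kbps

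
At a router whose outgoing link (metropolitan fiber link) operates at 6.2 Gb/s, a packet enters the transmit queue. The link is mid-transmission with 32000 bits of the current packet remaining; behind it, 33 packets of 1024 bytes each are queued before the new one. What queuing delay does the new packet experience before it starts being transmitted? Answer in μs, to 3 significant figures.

Each queued packet: L/R = 8192/6200000000 = 1.32129 μs.
33 queued → 43.6026 μs.
Plus remaining 32000 bits of current packet: 5.16129 μs.
Queuing delay = 48.8 μs.

48.8 μs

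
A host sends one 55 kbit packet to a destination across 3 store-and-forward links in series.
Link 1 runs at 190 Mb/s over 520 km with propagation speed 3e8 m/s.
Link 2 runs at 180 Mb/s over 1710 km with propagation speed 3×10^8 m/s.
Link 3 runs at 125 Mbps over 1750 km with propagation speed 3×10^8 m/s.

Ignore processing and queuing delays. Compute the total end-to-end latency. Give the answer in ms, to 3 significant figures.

14.3 ms

L = 55000 bits.
Transmission delays (L/R per hop): 0.289474, 0.305556, 0.44 ms; sum = 1.03503 ms.
Propagation delays (d/s per hop): 1.73333, 5.7, 5.83333 ms; sum = 13.2667 ms.
End-to-end = 14.3 ms.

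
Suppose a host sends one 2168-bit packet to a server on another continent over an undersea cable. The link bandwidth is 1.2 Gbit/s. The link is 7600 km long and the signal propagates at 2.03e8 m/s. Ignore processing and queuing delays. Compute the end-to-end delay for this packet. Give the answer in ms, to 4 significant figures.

Transmission delay = L/R = 2168 / 1200000000 = 0.00180667 ms.
Propagation delay = d/s = 7600000 m / 2.03e+08 m/s = 37.4384 ms.
Total = 37.44 ms.

37.44 ms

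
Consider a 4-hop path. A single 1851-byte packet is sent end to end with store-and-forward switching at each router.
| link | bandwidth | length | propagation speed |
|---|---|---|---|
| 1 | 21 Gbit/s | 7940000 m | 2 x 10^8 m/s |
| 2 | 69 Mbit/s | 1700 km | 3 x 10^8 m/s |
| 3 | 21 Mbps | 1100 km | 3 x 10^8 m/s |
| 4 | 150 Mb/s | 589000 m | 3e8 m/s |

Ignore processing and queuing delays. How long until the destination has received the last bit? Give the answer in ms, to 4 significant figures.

52.02 ms

L = 1851 × 8 = 14808 bits.
Transmission delays (L/R per hop): 0.000705143, 0.214609, 0.705143, 0.09872 ms; sum = 1.01918 ms.
Propagation delays (d/s per hop): 39.7, 5.66667, 3.66667, 1.96333 ms; sum = 50.9967 ms.
End-to-end = 52.02 ms.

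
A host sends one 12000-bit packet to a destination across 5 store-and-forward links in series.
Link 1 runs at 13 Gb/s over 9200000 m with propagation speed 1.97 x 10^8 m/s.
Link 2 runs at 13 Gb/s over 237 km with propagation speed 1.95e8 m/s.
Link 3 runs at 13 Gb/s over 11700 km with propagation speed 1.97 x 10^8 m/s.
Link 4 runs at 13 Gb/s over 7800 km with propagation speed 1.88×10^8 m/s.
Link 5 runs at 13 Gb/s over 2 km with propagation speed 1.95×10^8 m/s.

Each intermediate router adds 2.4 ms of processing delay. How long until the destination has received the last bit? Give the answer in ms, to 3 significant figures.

158 ms

Transmission delay per hop = L/R = 12000/13000000000 = 0.000923077 ms; 5 hops → 0.00461538 ms.
Propagation delays (d/s per hop): 46.7005, 1.21538, 59.3909, 41.4894, 0.0102564 ms; sum = 148.806 ms.
Processing at 4 router(s): 4 × 2.4 ms = 9.6 ms.
End-to-end = 158 ms.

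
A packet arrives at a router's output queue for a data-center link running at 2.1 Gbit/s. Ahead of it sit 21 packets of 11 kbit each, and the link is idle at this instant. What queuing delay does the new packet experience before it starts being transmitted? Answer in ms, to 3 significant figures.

0.110 ms

Each queued packet: L/R = 11000/2100000000 = 0.0052381 ms.
21 queued → 0.11 ms.
Queuing delay = 0.110 ms.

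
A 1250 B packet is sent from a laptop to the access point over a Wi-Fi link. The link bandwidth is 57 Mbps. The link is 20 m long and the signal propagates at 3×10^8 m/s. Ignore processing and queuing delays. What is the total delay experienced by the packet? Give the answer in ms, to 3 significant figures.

L = 1250 × 8 = 10000 bits.
Transmission delay = L/R = 10000 / 57000000 = 0.175439 ms.
Propagation delay = d/s = 20 m / 300000000 m/s = 6.66667e-05 ms.
Total = 0.176 ms.

0.176 ms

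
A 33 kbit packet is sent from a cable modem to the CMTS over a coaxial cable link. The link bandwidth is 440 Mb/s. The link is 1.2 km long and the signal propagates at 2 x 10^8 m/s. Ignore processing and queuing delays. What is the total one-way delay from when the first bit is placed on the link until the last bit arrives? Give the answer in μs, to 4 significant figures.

L = 33000 bits.
Transmission delay = L/R = 33000 / 440000000 = 75 μs.
Propagation delay = d/s = 1200 m / 200000000 m/s = 6 μs.
Total = 81.00 μs.

81.00 μs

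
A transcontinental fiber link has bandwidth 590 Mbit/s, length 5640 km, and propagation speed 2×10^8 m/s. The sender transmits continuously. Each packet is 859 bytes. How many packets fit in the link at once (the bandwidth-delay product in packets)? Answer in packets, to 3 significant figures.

Propagation delay = 5640000 / 200000000 = 0.0282 s.
BDP = R × t_prop = 590000000 × 0.0282 = 16638000 bits.
In packets of 6872 bits: 2420 packets.

2420 packets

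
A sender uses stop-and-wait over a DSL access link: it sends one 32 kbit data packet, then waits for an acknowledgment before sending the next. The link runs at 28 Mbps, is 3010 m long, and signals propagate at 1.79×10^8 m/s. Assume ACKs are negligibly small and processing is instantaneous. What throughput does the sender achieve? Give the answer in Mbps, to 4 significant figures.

27.20 Mbps

t_tx = L/R = 32000/28000000 = 0.00114286 s.
t_prop = 3010/179000000 = 1.68156e-05 s; RTT = 3.36313e-05 s.
Cycle = t_tx + RTT = 0.00117649 s.
Throughput = L / cycle = 32000 / 0.00117649 = 27.20 Mbps.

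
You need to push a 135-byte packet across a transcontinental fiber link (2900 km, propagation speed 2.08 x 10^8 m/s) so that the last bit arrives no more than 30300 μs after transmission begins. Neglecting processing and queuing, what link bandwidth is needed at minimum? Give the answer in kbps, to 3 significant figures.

L = 1080 bits.
Propagation delay = 2900000 / 208000000 = 13942.3 μs.
Transmission budget = 30300 − 13942.3 = 16357.7 μs.
R ≥ L / t_tx = 1080 bits / 0.0163577 s = 66.0 kbps.

66.0 kbps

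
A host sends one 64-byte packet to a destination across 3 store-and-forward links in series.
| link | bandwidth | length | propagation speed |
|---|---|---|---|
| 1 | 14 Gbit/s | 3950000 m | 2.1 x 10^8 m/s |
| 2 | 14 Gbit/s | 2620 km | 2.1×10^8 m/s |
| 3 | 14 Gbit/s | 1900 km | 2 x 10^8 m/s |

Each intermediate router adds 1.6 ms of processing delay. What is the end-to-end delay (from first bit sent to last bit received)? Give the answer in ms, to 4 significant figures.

L = 64 × 8 = 512 bits.
Transmission delay per hop = L/R = 512/14000000000 = 3.65714e-05 ms; 3 hops → 0.000109714 ms.
Propagation delays (d/s per hop): 18.8095, 12.4762, 9.5 ms; sum = 40.7857 ms.
Processing at 2 router(s): 2 × 1.6 ms = 3.2 ms.
End-to-end = 43.99 ms.

43.99 ms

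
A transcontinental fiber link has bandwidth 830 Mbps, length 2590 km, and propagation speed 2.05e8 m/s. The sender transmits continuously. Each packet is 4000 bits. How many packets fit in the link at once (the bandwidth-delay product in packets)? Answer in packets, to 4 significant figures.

2622 packets

Propagation delay = 2590000 / 2.05e+08 = 0.0126341 s.
BDP = R × t_prop = 830000000 × 0.0126341 = 10486300 bits.
In packets of 4000 bits: 2622 packets.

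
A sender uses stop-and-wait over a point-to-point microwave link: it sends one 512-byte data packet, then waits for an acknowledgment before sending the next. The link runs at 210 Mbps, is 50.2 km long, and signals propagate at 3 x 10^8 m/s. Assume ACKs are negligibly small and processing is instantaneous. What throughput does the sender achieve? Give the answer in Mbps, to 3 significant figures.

11.6 Mbps

t_tx = L/R = 4096/210000000 = 1.95048e-05 s.
t_prop = 50200/300000000 = 0.000167333 s; RTT = 0.000334667 s.
Cycle = t_tx + RTT = 0.000354171 s.
Throughput = L / cycle = 4096 / 0.000354171 = 11.6 Mbps.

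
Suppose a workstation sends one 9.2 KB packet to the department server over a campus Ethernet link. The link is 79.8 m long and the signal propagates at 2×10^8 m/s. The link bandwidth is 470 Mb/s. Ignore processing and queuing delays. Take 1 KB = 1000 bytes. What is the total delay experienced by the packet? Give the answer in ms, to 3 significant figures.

0.157 ms

L = 73600 bits.
Transmission delay = L/R = 73600 / 470000000 = 0.156596 ms.
Propagation delay = d/s = 79.8 m / 200000000 m/s = 0.000399 ms.
Total = 0.157 ms.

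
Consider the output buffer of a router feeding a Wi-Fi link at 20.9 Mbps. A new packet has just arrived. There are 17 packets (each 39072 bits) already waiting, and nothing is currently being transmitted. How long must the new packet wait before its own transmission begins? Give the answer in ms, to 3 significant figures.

Each queued packet: L/R = 39072/20900000 = 1.86947 ms.
17 queued → 31.7811 ms.
Queuing delay = 31.8 ms.

31.8 ms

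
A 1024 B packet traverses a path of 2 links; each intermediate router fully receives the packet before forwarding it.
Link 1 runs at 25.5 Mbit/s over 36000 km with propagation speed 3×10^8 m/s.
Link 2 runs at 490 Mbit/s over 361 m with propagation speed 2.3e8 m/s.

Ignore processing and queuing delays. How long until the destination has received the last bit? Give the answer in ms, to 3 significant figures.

L = 1024 × 8 = 8192 bits.
Transmission delays (L/R per hop): 0.321255, 0.0167184 ms; sum = 0.337973 ms.
Propagation delays (d/s per hop): 120, 0.00156957 ms; sum = 120.002 ms.
End-to-end = 120 ms.

120 ms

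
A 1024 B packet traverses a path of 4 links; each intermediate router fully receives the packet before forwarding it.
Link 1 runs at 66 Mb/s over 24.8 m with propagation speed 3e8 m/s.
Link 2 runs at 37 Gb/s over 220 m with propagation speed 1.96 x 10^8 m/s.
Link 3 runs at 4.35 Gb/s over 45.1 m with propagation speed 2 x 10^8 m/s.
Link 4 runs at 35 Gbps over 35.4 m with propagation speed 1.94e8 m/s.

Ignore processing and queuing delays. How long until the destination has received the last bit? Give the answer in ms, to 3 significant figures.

L = 1024 × 8 = 8192 bits.
Transmission delays (L/R per hop): 0.124121, 0.000221405, 0.00188322, 0.000234057 ms; sum = 0.12646 ms.
Propagation delays (d/s per hop): 8.26667e-05, 0.00112245, 0.0002255, 0.000182474 ms; sum = 0.00161309 ms.
End-to-end = 0.128 ms.

0.128 ms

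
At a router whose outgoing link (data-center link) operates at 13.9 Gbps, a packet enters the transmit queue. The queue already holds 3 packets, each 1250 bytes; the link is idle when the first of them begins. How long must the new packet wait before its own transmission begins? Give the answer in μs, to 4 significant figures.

2.158 μs

Each queued packet: L/R = 10000/13900000000 = 0.719424 μs.
3 queued → 2.15827 μs.
Queuing delay = 2.158 μs.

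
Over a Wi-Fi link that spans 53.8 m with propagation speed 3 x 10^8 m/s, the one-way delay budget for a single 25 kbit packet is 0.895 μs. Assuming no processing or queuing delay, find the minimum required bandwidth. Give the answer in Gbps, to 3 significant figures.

Propagation delay = 53.8 / 300000000 = 0.179333 μs.
Transmission budget = 0.895 − 0.179333 = 0.715667 μs.
R ≥ L / t_tx = 25000 bits / 7.15667e-07 s = 34.9 Gbps.

34.9 Gbps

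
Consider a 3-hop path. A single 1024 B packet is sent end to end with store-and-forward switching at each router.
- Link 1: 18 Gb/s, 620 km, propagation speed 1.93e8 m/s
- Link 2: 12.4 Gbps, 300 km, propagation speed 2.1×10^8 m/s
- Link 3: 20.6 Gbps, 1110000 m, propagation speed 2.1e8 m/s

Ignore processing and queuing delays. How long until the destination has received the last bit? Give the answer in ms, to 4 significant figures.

L = 1024 × 8 = 8192 bits.
Transmission delays (L/R per hop): 0.000455111, 0.000660645, 0.00039767 ms; sum = 0.00151343 ms.
Propagation delays (d/s per hop): 3.21244, 1.42857, 5.28571 ms; sum = 9.92672 ms.
End-to-end = 9.928 ms.

9.928 ms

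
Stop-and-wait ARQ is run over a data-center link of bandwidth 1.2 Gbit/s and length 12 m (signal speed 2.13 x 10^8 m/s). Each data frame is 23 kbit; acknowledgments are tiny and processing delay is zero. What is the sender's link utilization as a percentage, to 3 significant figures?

99.4 %

t_tx = L/R = 23000/1200000000 = 1.91667e-05 s.
t_prop = 12/213000000 = 5.6338e-08 s; RTT = 1.12676e-07 s.
Cycle = t_tx + RTT = 1.92793e-05 s.
Utilization = t_tx / cycle = 1.91667e-05/1.92793e-05 = 99.4 %.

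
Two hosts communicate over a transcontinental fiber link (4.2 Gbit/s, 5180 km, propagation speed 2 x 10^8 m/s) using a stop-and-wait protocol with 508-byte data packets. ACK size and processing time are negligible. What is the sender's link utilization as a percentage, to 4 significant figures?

t_tx = L/R = 4064/4200000000 = 9.67619e-07 s.
t_prop = 5180000/200000000 = 0.0259 s; RTT = 0.0518 s.
Cycle = t_tx + RTT = 0.051801 s.
Utilization = t_tx / cycle = 9.67619e-07/0.051801 = 0.001868 %.

0.001868 %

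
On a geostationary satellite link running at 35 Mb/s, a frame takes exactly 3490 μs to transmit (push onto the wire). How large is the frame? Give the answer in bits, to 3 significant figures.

L = R × t_tx = 35000000 b/s × 0.00349 s = 122150 bits.

122000 bits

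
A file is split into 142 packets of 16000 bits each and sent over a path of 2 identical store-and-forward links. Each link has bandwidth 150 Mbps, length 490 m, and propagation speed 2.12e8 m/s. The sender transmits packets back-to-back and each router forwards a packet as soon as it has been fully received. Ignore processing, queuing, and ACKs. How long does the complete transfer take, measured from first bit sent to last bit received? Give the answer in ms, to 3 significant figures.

Per-hop transmission t_tx = L/R = 16000/150000000 = 0.106667 ms.
Per-hop propagation t_prop = 490/212000000 = 0.00231132 ms.
Pipeline fill: first packet needs 2·t_tx to clear all hops; remaining 141 packets each add one t_tx.
Total = (2+142-1)·t_tx + 2·t_prop = 143·0.106667 + 2·0.00231132 = 15.3 ms.

15.3 ms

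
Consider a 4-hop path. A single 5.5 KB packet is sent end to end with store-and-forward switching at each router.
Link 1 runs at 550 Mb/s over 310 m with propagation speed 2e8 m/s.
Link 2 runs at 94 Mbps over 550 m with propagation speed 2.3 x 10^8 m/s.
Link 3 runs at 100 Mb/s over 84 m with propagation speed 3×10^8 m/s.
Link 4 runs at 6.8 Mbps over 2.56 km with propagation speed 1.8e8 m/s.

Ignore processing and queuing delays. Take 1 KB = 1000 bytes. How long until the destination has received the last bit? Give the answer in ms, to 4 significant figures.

7.477 ms

L = 44000 bits.
Transmission delays (L/R per hop): 0.08, 0.468085, 0.44, 6.47059 ms; sum = 7.45867 ms.
Propagation delays (d/s per hop): 0.00155, 0.0023913, 0.00028, 0.0142222 ms; sum = 0.0184435 ms.
End-to-end = 7.477 ms.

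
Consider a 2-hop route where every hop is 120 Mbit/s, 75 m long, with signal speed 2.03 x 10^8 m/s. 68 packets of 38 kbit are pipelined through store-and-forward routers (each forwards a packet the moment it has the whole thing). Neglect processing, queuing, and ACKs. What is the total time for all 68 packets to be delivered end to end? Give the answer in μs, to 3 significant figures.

Per-hop transmission t_tx = L/R = 38000/120000000 = 316.667 μs.
Per-hop propagation t_prop = 75/2.03e+08 = 0.369458 μs.
Pipeline fill: first packet needs 2·t_tx to clear all hops; remaining 67 packets each add one t_tx.
Total = (2+68-1)·t_tx + 2·t_prop = 69·316.667 + 2·0.369458 = 21900 μs.

21900 μs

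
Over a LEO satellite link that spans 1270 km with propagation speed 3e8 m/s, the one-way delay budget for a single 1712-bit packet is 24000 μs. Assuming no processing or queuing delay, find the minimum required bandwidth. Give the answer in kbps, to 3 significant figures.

Propagation delay = 1270000 / 300000000 = 4233.33 μs.
Transmission budget = 24000 − 4233.33 = 19766.7 μs.
R ≥ L / t_tx = 1712 bits / 0.0197667 s = 86.6 kbps.

86.6 kbps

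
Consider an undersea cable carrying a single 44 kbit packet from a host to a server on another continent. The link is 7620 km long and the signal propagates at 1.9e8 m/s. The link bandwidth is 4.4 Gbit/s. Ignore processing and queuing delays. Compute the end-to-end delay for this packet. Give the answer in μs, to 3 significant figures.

40100 μs

L = 44000 bits.
Transmission delay = L/R = 44000 / 4400000000 = 10 μs.
Propagation delay = d/s = 7620000 m / 190000000 m/s = 40105.3 μs.
Total = 40100 μs.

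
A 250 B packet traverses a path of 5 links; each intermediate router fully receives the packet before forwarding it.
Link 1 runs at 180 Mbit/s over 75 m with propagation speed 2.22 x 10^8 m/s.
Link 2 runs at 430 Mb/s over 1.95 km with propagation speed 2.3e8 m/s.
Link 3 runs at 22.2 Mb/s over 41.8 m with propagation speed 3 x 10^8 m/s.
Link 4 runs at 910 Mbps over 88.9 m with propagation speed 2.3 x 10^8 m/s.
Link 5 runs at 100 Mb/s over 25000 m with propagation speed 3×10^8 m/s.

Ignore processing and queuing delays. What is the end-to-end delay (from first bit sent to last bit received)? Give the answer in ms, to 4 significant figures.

L = 250 × 8 = 2000 bits.
Transmission delays (L/R per hop): 0.0111111, 0.00465116, 0.0900901, 0.0021978, 0.02 ms; sum = 0.12805 ms.
Propagation delays (d/s per hop): 0.000337838, 0.00847826, 0.000139333, 0.000386522, 0.0833333 ms; sum = 0.0926753 ms.
End-to-end = 0.2207 ms.

0.2207 ms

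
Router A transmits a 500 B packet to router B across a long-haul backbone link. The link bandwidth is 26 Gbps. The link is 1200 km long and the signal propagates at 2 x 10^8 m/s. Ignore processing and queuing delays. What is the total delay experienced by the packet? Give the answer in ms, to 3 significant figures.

6.00 ms

L = 500 × 8 = 4000 bits.
Transmission delay = L/R = 4000 / 26000000000 = 0.000153846 ms.
Propagation delay = d/s = 1200000 m / 200000000 m/s = 6 ms.
Total = 6.00 ms.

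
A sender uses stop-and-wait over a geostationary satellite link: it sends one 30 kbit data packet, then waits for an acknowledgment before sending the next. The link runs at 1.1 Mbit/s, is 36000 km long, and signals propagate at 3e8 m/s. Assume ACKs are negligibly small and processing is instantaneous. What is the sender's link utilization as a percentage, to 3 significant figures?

10.2 %

t_tx = L/R = 30000/1100000 = 0.0272727 s.
t_prop = 36000000/300000000 = 0.12 s; RTT = 0.24 s.
Cycle = t_tx + RTT = 0.267273 s.
Utilization = t_tx / cycle = 0.0272727/0.267273 = 10.2 %.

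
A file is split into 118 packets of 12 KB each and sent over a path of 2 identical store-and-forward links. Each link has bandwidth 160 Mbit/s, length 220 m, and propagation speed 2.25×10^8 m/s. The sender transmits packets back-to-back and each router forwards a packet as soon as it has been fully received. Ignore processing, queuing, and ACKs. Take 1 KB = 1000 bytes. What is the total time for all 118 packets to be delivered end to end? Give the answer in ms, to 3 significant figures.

Per-hop transmission t_tx = L/R = 96000/160000000 = 0.6 ms.
Per-hop propagation t_prop = 220/225000000 = 0.000977778 ms.
Pipeline fill: first packet needs 2·t_tx to clear all hops; remaining 117 packets each add one t_tx.
Total = (2+118-1)·t_tx + 2·t_prop = 119·0.6 + 2·0.000977778 = 71.4 ms.

71.4 ms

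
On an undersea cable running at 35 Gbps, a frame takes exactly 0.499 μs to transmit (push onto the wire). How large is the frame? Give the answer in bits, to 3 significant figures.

L = R × t_tx = 35000000000 b/s × 4.99e-07 s = 17465 bits.

17500 bits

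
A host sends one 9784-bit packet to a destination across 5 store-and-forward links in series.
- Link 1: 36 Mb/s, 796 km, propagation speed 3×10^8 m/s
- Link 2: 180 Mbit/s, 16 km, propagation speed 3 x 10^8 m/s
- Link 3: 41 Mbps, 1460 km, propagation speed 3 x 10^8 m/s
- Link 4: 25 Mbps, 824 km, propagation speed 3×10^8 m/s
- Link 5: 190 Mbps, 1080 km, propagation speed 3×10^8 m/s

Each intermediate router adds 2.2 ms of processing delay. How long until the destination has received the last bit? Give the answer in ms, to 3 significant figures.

23.7 ms

Transmission delays (L/R per hop): 0.271778, 0.0543556, 0.238634, 0.39136, 0.0514947 ms; sum = 1.00762 ms.
Propagation delays (d/s per hop): 2.65333, 0.0533333, 4.86667, 2.74667, 3.6 ms; sum = 13.92 ms.
Processing at 4 router(s): 4 × 2.2 ms = 8.8 ms.
End-to-end = 23.7 ms.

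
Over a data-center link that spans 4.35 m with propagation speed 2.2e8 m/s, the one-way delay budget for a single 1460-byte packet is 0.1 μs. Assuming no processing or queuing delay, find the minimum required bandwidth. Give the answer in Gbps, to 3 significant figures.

146 Gbps

L = 11680 bits.
Propagation delay = 4.35 / 2.2e+08 = 0.0197727 μs.
Transmission budget = 0.1 − 0.0197727 = 0.0802273 μs.
R ≥ L / t_tx = 11680 bits / 8.02273e-08 s = 146 Gbps.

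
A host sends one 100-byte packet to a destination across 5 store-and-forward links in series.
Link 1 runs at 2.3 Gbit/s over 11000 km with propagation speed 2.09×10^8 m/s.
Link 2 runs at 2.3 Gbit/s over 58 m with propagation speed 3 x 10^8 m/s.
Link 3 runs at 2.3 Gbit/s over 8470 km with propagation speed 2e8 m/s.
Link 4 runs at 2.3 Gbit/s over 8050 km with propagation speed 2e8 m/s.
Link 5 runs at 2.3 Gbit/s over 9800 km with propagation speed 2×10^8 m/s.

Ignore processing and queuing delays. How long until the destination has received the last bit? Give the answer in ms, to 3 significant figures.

184 ms

L = 100 × 8 = 800 bits.
Transmission delay per hop = L/R = 800/2300000000 = 0.000347826 ms; 5 hops → 0.00173913 ms.
Propagation delays (d/s per hop): 52.6316, 0.000193333, 42.35, 40.25, 49 ms; sum = 184.232 ms.
End-to-end = 184 ms.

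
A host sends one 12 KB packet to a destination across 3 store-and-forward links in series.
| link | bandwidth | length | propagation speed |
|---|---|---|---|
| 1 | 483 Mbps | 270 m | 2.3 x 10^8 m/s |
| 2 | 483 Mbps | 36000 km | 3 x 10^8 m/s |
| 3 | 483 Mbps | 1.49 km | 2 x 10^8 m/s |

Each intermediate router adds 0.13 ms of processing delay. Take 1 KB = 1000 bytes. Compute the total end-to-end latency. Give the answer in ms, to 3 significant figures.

L = 96000 bits.
Transmission delay per hop = L/R = 96000/483000000 = 0.198758 ms; 3 hops → 0.596273 ms.
Propagation delays (d/s per hop): 0.00117391, 120, 0.00745 ms; sum = 120.009 ms.
Processing at 2 router(s): 2 × 0.13 ms = 0.26 ms.
End-to-end = 121 ms.

121 ms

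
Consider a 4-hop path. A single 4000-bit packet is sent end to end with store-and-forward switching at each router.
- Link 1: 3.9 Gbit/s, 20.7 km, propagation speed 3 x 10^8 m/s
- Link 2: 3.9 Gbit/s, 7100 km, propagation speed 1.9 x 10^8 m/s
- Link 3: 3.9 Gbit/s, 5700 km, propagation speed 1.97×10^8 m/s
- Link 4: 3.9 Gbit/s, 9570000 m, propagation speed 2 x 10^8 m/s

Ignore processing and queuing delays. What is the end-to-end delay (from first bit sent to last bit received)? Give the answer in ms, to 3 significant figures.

Transmission delay per hop = L/R = 4000/3900000000 = 0.00102564 ms; 4 hops → 0.00410256 ms.
Propagation delays (d/s per hop): 0.069, 37.3684, 28.934, 47.85 ms; sum = 114.221 ms.
End-to-end = 114 ms.

114 ms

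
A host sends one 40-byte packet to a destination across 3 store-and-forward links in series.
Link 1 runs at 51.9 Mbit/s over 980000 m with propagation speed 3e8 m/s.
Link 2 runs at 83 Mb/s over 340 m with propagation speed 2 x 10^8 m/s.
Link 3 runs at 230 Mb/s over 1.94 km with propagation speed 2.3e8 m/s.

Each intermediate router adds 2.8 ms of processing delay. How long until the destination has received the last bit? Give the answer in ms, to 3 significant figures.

8.89 ms

L = 40 × 8 = 320 bits.
Transmission delays (L/R per hop): 0.0061657, 0.00385542, 0.0013913 ms; sum = 0.0114124 ms.
Propagation delays (d/s per hop): 3.26667, 0.0017, 0.00843478 ms; sum = 3.2768 ms.
Processing at 2 router(s): 2 × 2.8 ms = 5.6 ms.
End-to-end = 8.89 ms.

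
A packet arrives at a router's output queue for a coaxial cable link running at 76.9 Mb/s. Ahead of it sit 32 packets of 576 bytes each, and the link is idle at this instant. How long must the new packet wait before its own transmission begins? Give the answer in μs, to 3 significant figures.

1920 μs

Each queued packet: L/R = 4608/76900000 = 59.922 μs.
32 queued → 1917.5 μs.
Queuing delay = 1920 μs.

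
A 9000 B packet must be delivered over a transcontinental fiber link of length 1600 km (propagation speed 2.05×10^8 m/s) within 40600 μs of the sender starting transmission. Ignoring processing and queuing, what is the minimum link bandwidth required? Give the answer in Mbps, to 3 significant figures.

L = 72000 bits.
Propagation delay = 1600000 / 2.05e+08 = 7804.88 μs.
Transmission budget = 40600 − 7804.88 = 32795.1 μs.
R ≥ L / t_tx = 72000 bits / 0.0327951 s = 2.20 Mbps.

2.20 Mbps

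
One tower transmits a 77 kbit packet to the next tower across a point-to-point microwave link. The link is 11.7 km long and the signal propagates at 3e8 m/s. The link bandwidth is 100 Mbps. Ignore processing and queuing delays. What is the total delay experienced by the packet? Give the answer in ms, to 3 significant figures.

L = 77000 bits.
Transmission delay = L/R = 77000 / 100000000 = 0.77 ms.
Propagation delay = d/s = 11700 m / 300000000 m/s = 0.039 ms.
Total = 0.809 ms.

0.809 ms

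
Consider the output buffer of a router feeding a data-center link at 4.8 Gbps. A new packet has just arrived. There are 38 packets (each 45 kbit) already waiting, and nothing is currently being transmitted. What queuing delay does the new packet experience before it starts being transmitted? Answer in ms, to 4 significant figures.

Each queued packet: L/R = 45000/4800000000 = 0.009375 ms.
38 queued → 0.35625 ms.
Queuing delay = 0.3563 ms.

0.3563 ms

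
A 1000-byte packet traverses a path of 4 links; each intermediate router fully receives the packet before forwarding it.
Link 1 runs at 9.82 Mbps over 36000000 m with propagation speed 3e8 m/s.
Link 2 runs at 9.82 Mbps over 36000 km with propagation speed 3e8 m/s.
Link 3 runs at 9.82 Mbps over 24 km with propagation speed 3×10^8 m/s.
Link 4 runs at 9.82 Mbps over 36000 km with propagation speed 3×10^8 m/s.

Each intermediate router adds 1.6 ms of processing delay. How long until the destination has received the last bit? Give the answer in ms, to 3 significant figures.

L = 1000 × 8 = 8000 bits.
Transmission delay per hop = L/R = 8000/9820000 = 0.814664 ms; 4 hops → 3.25866 ms.
Propagation delays (d/s per hop): 120, 120, 0.08, 120 ms; sum = 360.08 ms.
Processing at 3 router(s): 3 × 1.6 ms = 4.8 ms.
End-to-end = 368 ms.

368 ms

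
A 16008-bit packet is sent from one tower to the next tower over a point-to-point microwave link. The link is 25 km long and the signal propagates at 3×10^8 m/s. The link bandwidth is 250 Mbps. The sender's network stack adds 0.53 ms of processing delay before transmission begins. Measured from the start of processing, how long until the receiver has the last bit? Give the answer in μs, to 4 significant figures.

Transmission delay = L/R = 16008 / 250000000 = 64.032 μs.
Propagation delay = d/s = 25000 m / 300000000 m/s = 83.3333 μs.
Plus processing delay 0.53 ms = 530 μs.
Total = 677.4 μs.

677.4 μs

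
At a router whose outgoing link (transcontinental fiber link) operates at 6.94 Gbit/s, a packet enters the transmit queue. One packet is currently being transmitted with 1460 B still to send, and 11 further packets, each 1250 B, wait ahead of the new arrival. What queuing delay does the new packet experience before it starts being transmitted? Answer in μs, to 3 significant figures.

17.5 μs

Each queued packet: L/R = 10000/6940000000 = 1.44092 μs.
11 queued → 15.8501 μs.
Plus remaining 11680 bits of current packet: 1.683 μs.
Queuing delay = 17.5 μs.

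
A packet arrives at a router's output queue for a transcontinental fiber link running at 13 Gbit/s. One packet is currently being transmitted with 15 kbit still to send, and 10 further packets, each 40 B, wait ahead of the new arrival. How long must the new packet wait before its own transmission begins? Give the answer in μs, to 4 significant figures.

Each queued packet: L/R = 320/13000000000 = 0.0246154 μs.
10 queued → 0.246154 μs.
Plus remaining 15000 bits of current packet: 1.15385 μs.
Queuing delay = 1.400 μs.

1.400 μs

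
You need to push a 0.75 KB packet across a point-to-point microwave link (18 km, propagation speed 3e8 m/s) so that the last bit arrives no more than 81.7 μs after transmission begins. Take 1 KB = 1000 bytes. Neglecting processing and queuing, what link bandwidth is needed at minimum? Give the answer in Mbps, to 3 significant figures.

276 Mbps

L = 6000 bits.
Propagation delay = 18000 / 300000000 = 60 μs.
Transmission budget = 81.7 − 60 = 21.7 μs.
R ≥ L / t_tx = 6000 bits / 2.17e-05 s = 276 Mbps.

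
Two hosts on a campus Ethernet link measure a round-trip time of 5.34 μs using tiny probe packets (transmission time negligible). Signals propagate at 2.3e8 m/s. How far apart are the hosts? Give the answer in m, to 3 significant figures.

614 m

One-way propagation = RTT/2 = 2.67 μs.
d = s × t = 2.3e+08 × 2.67e-06 = 614 m.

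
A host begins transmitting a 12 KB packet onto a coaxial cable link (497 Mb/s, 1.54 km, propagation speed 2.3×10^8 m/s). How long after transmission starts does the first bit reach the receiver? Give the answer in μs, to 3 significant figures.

6.70 μs

First bit experiences only propagation delay: d/s = 1540/2.3e+08 = 6.70 μs.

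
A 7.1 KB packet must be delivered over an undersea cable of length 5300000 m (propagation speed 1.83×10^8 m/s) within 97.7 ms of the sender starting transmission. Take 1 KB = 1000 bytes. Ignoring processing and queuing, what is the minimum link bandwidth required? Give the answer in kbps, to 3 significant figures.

L = 56800 bits.
Propagation delay = 5300000 / 183000000 = 28.9617 ms.
Transmission budget = 97.7 − 28.9617 = 68.7383 ms.
R ≥ L / t_tx = 56800 bits / 0.0687383 s = 826 kbps.

826 kbps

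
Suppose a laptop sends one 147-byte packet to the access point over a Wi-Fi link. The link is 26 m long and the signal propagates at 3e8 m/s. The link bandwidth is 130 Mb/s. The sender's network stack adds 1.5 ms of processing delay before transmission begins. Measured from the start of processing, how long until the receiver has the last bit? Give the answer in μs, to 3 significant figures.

L = 147 × 8 = 1176 bits.
Transmission delay = L/R = 1176 / 130000000 = 9.04615 μs.
Propagation delay = d/s = 26 m / 300000000 m/s = 0.0866667 μs.
Plus processing delay 1.5 ms = 1500 μs.
Total = 1510 μs.

1510 μs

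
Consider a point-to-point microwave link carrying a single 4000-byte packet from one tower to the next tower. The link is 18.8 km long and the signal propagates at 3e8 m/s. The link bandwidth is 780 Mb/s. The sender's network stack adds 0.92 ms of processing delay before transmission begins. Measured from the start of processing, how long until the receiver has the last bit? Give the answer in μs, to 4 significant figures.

1024 μs

L = 4000 × 8 = 32000 bits.
Transmission delay = L/R = 32000 / 780000000 = 41.0256 μs.
Propagation delay = d/s = 18800 m / 300000000 m/s = 62.6667 μs.
Plus processing delay 0.92 ms = 920 μs.
Total = 1024 μs.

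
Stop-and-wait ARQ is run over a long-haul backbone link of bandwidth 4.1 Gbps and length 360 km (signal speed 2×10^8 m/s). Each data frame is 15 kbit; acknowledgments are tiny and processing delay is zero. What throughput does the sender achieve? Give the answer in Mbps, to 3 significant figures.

4.16 Mbps

t_tx = L/R = 15000/4.1e+09 = 3.65854e-06 s.
t_prop = 360000/200000000 = 0.0018 s; RTT = 0.0036 s.
Cycle = t_tx + RTT = 0.00360366 s.
Throughput = L / cycle = 15000 / 0.00360366 = 4.16 Mbps.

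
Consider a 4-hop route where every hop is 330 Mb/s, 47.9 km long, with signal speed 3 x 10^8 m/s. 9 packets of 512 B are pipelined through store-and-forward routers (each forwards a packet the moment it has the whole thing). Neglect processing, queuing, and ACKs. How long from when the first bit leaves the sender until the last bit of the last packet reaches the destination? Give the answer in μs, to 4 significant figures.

787.6 μs

Per-hop transmission t_tx = L/R = 4096/330000000 = 12.4121 μs.
Per-hop propagation t_prop = 47900/300000000 = 159.667 μs.
Pipeline fill: first packet needs 4·t_tx to clear all hops; remaining 8 packets each add one t_tx.
Total = (4+9-1)·t_tx + 4·t_prop = 12·12.4121 + 4·159.667 = 787.6 μs.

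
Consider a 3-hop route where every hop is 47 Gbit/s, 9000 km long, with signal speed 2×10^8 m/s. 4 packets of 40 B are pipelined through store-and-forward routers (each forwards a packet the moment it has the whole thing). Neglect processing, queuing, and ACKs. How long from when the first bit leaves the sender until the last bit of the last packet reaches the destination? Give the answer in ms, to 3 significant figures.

135 ms

Per-hop transmission t_tx = L/R = 320/47000000000 = 6.80851e-06 ms.
Per-hop propagation t_prop = 9000000/200000000 = 45 ms.
Pipeline fill: first packet needs 3·t_tx to clear all hops; remaining 3 packets each add one t_tx.
Total = (3+4-1)·t_tx + 3·t_prop = 6·6.80851e-06 + 3·45 = 135 ms.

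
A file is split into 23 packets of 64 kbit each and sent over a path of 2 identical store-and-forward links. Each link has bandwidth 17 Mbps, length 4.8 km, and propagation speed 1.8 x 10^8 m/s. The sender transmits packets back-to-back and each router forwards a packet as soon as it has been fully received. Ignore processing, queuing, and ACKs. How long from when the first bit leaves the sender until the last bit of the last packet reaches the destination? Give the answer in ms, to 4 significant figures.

Per-hop transmission t_tx = L/R = 64000/17000000 = 3.76471 ms.
Per-hop propagation t_prop = 4800/180000000 = 0.0266667 ms.
Pipeline fill: first packet needs 2·t_tx to clear all hops; remaining 22 packets each add one t_tx.
Total = (2+23-1)·t_tx + 2·t_prop = 24·3.76471 + 2·0.0266667 = 90.41 ms.

90.41 ms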